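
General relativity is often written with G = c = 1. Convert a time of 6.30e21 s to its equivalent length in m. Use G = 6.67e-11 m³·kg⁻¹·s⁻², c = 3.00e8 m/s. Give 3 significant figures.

Time → length via c.
6.30e21 s × (c) = 1.89e30 m

1.89e30 m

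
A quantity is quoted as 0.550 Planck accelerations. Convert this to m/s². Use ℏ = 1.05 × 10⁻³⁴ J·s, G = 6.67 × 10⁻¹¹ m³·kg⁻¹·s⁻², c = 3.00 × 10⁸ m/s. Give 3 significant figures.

One Planck acceleration: a_P = √(c⁷/(ℏG)) = 5.59 × 10⁵¹ m/s².
0.550 × 5.59 × 10⁵¹ m/s² = 3.07 × 10⁵¹ m/s²

3.07 × 10⁵¹ m/s²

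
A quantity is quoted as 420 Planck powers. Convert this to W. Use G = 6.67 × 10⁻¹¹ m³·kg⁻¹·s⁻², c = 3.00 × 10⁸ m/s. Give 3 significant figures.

1.53 × 10⁵⁵ W

One Planck power: P_P = c⁵/G = 3.64 × 10⁵² W.
420 × 3.64 × 10⁵² W = 1.53 × 10⁵⁵ W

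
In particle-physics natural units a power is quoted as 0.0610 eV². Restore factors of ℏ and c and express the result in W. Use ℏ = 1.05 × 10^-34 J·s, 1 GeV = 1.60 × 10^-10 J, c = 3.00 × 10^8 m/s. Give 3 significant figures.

1.49 × 10^-5 W

Power is [E]/[T] = [E]²/ℏ.
1 GeV² → 1/ℏ × (1 GeV in J)² = 2.44 × 10^14 W.
Convert the energy scale: 0.0610 eV² = 6.10 × 10^-20 GeV².
Result: 6.10 × 10^-20 × 2.44 × 10^14 = 1.49 × 10^-5 W.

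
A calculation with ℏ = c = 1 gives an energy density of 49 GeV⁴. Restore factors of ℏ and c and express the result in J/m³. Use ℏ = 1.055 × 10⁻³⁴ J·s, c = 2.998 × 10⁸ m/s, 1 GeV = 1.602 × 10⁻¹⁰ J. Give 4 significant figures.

[E]/[L]³ = [E]⁴/(ℏc)³; restore (ℏc)⁻³.
1 GeV⁴ → 1/(ℏc)³ × (1 GeV in J)⁴ = 2.082 × 10³⁷ J/m³.
Result: 49 × 2.082 × 10³⁷ = 1.020 × 10³⁹ J/m³.

1.020 × 10³⁹ J/m³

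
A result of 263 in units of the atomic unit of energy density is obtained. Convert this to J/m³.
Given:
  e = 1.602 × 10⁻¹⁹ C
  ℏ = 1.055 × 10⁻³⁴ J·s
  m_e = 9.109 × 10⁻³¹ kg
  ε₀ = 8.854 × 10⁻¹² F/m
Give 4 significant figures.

7.704 × 10¹⁵ J/m³

One atomic unit of energy density: u_au = E_h/a₀³ = m_e⁴e¹⁰/((4πε₀)⁵ℏ⁸) = 2.929 × 10¹³ J/m³.
263 × 2.929 × 10¹³ J/m³ = 7.704 × 10¹⁵ J/m³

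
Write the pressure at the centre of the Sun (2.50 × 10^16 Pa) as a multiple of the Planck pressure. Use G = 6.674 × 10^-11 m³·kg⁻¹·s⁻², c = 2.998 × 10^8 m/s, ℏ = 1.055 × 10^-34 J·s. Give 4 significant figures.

Planck pressure: p_P = c⁷/(ℏG²) = 4.632 × 10^113 Pa.
2.50 × 10^16 / 4.632 × 10^113 = 5.397 × 10^-98

5.397 × 10^-98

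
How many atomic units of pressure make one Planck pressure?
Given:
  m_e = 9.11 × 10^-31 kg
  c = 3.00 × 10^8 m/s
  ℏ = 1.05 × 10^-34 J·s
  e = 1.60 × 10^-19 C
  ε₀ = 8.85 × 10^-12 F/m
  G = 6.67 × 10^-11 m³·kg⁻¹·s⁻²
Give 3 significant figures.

1.55 × 10^100

Planck pressure: p_P = c⁷/(ℏG²) = 4.68 × 10^113 Pa
atomic unit of pressure: P_au = E_h/a₀³ = m_e⁴e¹⁰/((4πε₀)⁵ℏ⁸) = 3.01 × 10^13 Pa
ratio = 4.68 × 10^113 / 3.01 × 10^13 = 1.55 × 10^100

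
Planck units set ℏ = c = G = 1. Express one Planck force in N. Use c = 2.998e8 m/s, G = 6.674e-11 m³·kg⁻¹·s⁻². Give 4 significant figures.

1.210e44 N

The unique combination of the constants set to 1 with dimensions of force is F_P = c⁴/G.
  = 8.078e33 / 6.674e-11
  = 1.210e44 N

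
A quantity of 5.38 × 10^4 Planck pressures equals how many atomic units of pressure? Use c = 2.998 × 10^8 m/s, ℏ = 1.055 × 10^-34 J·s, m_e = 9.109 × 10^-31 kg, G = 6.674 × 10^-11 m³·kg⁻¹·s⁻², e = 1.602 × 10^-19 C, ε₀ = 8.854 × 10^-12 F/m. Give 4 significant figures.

8.508 × 10^104

Planck pressure: p_P = c⁷/(ℏG²) = 4.632 × 10^113 Pa
atomic unit of pressure: P_au = E_h/a₀³ = m_e⁴e¹⁰/((4πε₀)⁵ℏ⁸) = 2.929 × 10^13 Pa
5.38 × 10^4 × 4.632 × 10^113 / 2.929 × 10^13 = 8.508 × 10^104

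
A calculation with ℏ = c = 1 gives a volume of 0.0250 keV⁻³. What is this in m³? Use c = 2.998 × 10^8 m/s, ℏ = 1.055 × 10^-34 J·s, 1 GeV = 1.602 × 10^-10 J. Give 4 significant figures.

1.924 × 10^-31 m³

Volume is [L]³ = [E]⁻³·(ℏc)³.
1 GeV⁻³ → (ℏc)³ × (1 GeV in J)⁻³ = 7.696 × 10^-48 m³.
Convert the energy scale: 0.0250 keV⁻³ = 2.50 × 10^16 GeV⁻³.
Result: 2.50 × 10^16 × 7.696 × 10^-48 = 1.924 × 10^-31 m³.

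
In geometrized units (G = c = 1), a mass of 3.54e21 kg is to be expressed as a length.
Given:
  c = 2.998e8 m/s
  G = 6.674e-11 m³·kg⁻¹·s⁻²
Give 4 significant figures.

In G = c = 1 units mass has dimensions of length; the conversion factor is G/c².
3.54e21 kg × (G/c²) = 2.629e-6 m

2.629e-6 m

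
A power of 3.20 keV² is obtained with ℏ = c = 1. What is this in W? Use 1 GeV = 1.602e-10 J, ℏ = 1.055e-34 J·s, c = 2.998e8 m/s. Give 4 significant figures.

Power is [E]/[T] = [E]²/ℏ.
1 GeV² → 1/ℏ × (1 GeV in J)² = 2.433e14 W.
Convert the energy scale: 3.20 keV² = 3.20e-12 GeV².
Result: 3.20e-12 × 2.433e14 = 778.4 W.

778.4 W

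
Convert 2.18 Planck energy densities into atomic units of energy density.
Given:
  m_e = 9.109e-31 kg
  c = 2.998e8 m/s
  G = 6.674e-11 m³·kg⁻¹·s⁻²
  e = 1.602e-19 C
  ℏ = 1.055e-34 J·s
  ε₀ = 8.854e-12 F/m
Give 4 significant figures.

Planck energy density: u_P = c⁷/(ℏG²) = 4.632e113 J/m³
atomic unit of energy density: u_au = E_h/a₀³ = m_e⁴e¹⁰/((4πε₀)⁵ℏ⁸) = 2.929e13 J/m³
2.18 × 4.632e113 / 2.929e13 = 3.448e100

3.448e100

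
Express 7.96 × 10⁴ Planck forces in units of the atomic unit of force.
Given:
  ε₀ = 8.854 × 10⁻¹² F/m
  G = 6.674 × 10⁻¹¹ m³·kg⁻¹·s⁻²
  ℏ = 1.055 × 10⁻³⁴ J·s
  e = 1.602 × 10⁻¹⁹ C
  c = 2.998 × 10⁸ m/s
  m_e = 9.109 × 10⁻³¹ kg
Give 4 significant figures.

Planck force: F_P = c⁴/G = 1.210 × 10⁴⁴ N
atomic unit of force: F_au = E_h/a₀ = m_e²e⁶/((4πε₀)³ℏ⁴) = 8.220 × 10⁻⁸ N
7.96 × 10⁴ × 1.210 × 10⁴⁴ / 8.220 × 10⁻⁸ = 1.172 × 10⁵⁶

1.172 × 10⁵⁶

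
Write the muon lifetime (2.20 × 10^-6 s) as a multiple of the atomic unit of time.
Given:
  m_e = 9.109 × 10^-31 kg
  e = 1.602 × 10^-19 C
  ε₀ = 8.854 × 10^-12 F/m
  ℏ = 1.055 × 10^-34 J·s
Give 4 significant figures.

9.080 × 10^10

atomic unit of time: τ_au = (4πε₀)²ℏ³/(m_e e⁴) = 2.423 × 10^-17 s.
2.20 × 10^-6 / 2.423 × 10^-17 = 9.080 × 10^10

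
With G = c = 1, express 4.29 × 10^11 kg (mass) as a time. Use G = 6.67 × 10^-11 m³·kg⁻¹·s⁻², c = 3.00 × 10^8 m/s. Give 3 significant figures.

1.06 × 10^-24 s

Mass → time via G/c³.
4.29 × 10^11 kg × (G/c³) = 1.06 × 10^-24 s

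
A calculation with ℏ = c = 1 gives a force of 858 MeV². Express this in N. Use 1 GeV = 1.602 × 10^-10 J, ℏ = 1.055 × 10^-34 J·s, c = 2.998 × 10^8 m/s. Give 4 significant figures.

696.2 N

Force is [E]/[L] = [E]²/(ℏc); restore (ℏc)⁻¹.
1 GeV² → 1/(ℏc) × (1 GeV in J)² = 8.114 × 10^5 N.
Convert the energy scale: 858 MeV² = 8.58 × 10^-4 GeV².
Result: 8.58 × 10^-4 × 8.114 × 10^5 = 696.2 N.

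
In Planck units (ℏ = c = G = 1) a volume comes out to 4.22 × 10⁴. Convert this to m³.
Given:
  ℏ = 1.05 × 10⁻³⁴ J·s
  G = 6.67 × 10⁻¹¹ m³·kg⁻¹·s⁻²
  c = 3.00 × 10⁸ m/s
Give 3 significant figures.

One Planck volume: V_P = (ℏG/c³)^(3/2) = 4.18 × 10⁻¹⁰⁵ m³.
4.22 × 10⁴ × 4.18 × 10⁻¹⁰⁵ m³ = 1.76 × 10⁻¹⁰⁰ m³

1.76 × 10⁻¹⁰⁰ m³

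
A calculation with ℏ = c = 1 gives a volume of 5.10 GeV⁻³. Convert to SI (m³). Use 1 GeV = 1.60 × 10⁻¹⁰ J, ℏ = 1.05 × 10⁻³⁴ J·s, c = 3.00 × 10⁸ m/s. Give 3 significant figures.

3.89 × 10⁻⁴⁷ m³

Volume is [L]³ = [E]⁻³·(ℏc)³.
1 GeV⁻³ → (ℏc)³ × (1 GeV in J)⁻³ = 7.63 × 10⁻⁴⁸ m³.
Result: 5.10 × 7.63 × 10⁻⁴⁸ = 3.89 × 10⁻⁴⁷ m³.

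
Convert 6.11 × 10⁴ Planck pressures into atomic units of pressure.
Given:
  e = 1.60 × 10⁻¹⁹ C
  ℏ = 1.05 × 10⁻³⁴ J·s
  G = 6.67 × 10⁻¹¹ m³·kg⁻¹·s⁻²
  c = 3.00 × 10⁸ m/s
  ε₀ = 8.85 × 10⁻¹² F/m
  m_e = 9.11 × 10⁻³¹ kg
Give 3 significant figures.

Planck pressure: p_P = c⁷/(ℏG²) = 4.68 × 10¹¹³ Pa
atomic unit of pressure: P_au = E_h/a₀³ = m_e⁴e¹⁰/((4πε₀)⁵ℏ⁸) = 3.01 × 10¹³ Pa
6.11 × 10⁴ × 4.68 × 10¹¹³ / 3.01 × 10¹³ = 9.49 × 10¹⁰⁴

9.49 × 10¹⁰⁴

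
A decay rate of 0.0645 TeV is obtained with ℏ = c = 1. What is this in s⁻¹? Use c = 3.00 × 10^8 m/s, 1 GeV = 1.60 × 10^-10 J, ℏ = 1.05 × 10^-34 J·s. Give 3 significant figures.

A rate is [E]/ℏ; divide by ℏ.
1 GeV → 1/ℏ × (1 GeV in J) = 1.52 × 10^24 s⁻¹.
Convert the energy scale: 0.0645 TeV = 64.5 GeV.
Result: 64.5 × 1.52 × 10^24 = 9.83 × 10^25 s⁻¹.

9.83 × 10^25 s⁻¹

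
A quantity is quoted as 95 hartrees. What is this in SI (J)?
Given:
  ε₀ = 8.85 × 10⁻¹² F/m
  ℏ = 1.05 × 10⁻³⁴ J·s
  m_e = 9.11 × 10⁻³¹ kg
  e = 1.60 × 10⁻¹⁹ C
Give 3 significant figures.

4.16 × 10⁻¹⁶ J

One hartree: E_h = m_e e⁴/(4πε₀ℏ)² = 4.38 × 10⁻¹⁸ J.
95 × 4.38 × 10⁻¹⁸ J = 4.16 × 10⁻¹⁶ J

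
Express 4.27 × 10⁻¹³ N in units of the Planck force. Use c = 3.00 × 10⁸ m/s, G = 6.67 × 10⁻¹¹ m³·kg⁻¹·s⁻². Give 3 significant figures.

Planck force: F_P = c⁴/G = 1.21 × 10⁴⁴ N.
4.27 × 10⁻¹³ / 1.21 × 10⁴⁴ = 3.52 × 10⁻⁵⁷

3.52 × 10⁻⁵⁷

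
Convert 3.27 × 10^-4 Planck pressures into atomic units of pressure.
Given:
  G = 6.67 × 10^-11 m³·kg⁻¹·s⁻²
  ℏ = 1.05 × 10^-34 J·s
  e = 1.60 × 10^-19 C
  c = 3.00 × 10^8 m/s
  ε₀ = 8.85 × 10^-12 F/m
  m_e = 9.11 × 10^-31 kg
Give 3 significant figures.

Planck pressure: p_P = c⁷/(ℏG²) = 4.68 × 10^113 Pa
atomic unit of pressure: P_au = E_h/a₀³ = m_e⁴e¹⁰/((4πε₀)⁵ℏ⁸) = 3.01 × 10^13 Pa
3.27 × 10^-4 × 4.68 × 10^113 / 3.01 × 10^13 = 5.08 × 10^96

5.08 × 10^96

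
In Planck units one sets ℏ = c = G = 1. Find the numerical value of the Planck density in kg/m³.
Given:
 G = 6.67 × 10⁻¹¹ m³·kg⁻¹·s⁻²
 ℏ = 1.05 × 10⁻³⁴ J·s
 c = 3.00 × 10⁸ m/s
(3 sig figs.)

ρ_P = c⁵/(ℏG²)
  = 2.43 × 10⁴² / 4.67 × 10⁻⁵⁵
  = 5.20 × 10⁹⁶ kg/m³

5.20 × 10⁹⁶ kg/m³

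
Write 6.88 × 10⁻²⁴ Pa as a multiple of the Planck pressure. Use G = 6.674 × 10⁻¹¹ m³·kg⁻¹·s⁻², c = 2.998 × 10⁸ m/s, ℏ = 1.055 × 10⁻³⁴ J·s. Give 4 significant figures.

Planck pressure: p_P = c⁷/(ℏG²) = 4.632 × 10¹¹³ Pa.
6.88 × 10⁻²⁴ / 4.632 × 10¹¹³ = 1.485 × 10⁻¹³⁷

1.485 × 10⁻¹³⁷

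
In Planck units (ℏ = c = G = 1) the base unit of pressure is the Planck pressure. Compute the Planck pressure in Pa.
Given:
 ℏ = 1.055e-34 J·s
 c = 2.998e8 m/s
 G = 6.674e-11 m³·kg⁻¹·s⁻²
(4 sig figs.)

4.632e113 Pa

p_P = c⁷/(ℏG²)
  = 2.177e59 / 4.699e-55
  = 4.632e113 Pa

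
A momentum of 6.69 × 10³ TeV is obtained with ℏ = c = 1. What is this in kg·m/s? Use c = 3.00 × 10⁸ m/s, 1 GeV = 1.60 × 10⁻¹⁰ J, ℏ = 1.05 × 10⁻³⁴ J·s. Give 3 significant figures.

Momentum is [E]/c; divide by c.
1 GeV → 1/c × (1 GeV in J) = 5.33 × 10⁻¹⁹ kg·m/s.
Convert the energy scale: 6.69 × 10³ TeV = 6.69 × 10⁶ GeV.
Result: 6.69 × 10⁶ × 5.33 × 10⁻¹⁹ = 3.57 × 10⁻¹² kg·m/s.

3.57 × 10⁻¹² kg·m/s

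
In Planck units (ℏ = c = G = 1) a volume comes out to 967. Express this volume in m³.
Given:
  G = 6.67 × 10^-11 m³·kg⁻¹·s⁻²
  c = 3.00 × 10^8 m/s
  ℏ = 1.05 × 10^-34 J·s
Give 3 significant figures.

4.04 × 10^-102 m³

One Planck volume: V_P = (ℏG/c³)^(3/2) = 4.18 × 10^-105 m³.
967 × 4.18 × 10^-105 m³ = 4.04 × 10^-102 m³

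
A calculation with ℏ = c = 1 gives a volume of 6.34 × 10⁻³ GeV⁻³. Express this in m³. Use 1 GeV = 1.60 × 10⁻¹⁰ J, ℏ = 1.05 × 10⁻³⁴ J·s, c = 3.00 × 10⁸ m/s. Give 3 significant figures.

4.84 × 10⁻⁵⁰ m³

Volume is [L]³ = [E]⁻³·(ℏc)³.
1 GeV⁻³ → (ℏc)³ × (1 GeV in J)⁻³ = 7.63 × 10⁻⁴⁸ m³.
Result: 6.34 × 10⁻³ × 7.63 × 10⁻⁴⁸ = 4.84 × 10⁻⁵⁰ m³.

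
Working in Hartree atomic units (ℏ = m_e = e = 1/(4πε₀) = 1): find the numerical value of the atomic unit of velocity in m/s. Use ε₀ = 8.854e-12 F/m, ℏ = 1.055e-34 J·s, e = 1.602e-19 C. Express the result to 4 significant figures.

2.186e6 m/s

The unique combination of the constants set to 1 with dimensions of velocity is v_au = e²/(4πε₀ℏ).
  = 2.566e-38 / 1.174e-44
  = 2.186e6 m/s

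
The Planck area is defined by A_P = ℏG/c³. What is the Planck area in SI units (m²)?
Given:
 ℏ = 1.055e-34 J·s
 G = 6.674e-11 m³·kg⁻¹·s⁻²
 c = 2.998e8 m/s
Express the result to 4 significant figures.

A_P = ℏG/c³
  = 7.041e-45 / 2.695e25
  = 2.613e-70 m²

2.613e-70 m²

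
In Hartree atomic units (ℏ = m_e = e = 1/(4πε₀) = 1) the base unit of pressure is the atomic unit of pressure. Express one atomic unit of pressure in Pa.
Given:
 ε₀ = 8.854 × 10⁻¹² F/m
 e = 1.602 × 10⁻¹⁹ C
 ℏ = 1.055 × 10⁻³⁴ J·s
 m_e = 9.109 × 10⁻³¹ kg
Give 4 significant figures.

2.929 × 10¹³ Pa

P_au = E_h/a₀³ = m_e⁴e¹⁰/((4πε₀)⁵ℏ⁸)
E_h = 4.354 × 10⁻¹⁸ J
a₀ = 5.297 × 10⁻¹¹ m
E_h/a₀³ = 2.929 × 10¹³ Pa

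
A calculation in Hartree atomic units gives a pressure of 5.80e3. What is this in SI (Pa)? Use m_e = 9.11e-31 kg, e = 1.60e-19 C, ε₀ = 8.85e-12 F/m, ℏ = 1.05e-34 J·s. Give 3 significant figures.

1.75e17 Pa

One atomic unit of pressure: P_au = E_h/a₀³ = m_e⁴e¹⁰/((4πε₀)⁵ℏ⁸) = 3.01e13 Pa.
5.80e3 × 3.01e13 Pa = 1.75e17 Pa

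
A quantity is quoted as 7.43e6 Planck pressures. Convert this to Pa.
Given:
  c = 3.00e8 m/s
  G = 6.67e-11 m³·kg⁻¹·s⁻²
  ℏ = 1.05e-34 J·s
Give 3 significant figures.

3.48e120 Pa

One Planck pressure: p_P = c⁷/(ℏG²) = 4.68e113 Pa.
7.43e6 × 4.68e113 Pa = 3.48e120 Pa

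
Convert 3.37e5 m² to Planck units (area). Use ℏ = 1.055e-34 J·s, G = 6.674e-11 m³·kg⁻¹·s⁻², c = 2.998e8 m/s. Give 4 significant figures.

Planck area: A_P = ℏG/c³ = 2.613e-70 m².
3.37e5 / 2.613e-70 = 1.290e75

1.290e75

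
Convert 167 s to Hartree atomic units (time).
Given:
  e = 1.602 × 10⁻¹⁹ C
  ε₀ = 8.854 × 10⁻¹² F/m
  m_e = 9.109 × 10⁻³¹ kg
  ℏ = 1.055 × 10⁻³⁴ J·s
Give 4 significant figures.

6.893 × 10¹⁸

atomic unit of time: τ_au = (4πε₀)²ℏ³/(m_e e⁴) = 2.423 × 10⁻¹⁷ s.
167 / 2.423 × 10⁻¹⁷ = 6.893 × 10¹⁸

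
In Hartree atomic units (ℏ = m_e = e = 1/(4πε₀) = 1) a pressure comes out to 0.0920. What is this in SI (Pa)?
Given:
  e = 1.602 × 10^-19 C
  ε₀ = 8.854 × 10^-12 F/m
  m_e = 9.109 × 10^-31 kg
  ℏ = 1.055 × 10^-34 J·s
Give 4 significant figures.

One atomic unit of pressure: P_au = E_h/a₀³ = m_e⁴e¹⁰/((4πε₀)⁵ℏ⁸) = 2.929 × 10^13 Pa.
0.0920 × 2.929 × 10^13 Pa = 2.695 × 10^12 Pa

2.695 × 10^12 Pa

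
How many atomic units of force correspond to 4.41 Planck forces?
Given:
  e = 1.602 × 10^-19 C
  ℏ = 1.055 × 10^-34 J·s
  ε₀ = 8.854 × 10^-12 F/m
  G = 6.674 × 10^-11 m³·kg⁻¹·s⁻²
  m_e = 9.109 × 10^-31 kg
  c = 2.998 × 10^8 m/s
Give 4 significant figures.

6.494 × 10^51

Planck force: F_P = c⁴/G = 1.210 × 10^44 N
atomic unit of force: F_au = E_h/a₀ = m_e²e⁶/((4πε₀)³ℏ⁴) = 8.220 × 10^-8 N
4.41 × 1.210 × 10^44 / 8.220 × 10^-8 = 6.494 × 10^51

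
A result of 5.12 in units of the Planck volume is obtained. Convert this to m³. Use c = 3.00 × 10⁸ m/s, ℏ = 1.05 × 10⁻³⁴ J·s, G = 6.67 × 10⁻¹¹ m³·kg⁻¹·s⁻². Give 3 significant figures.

One Planck volume: V_P = (ℏG/c³)^(3/2) = 4.18 × 10⁻¹⁰⁵ m³.
5.12 × 4.18 × 10⁻¹⁰⁵ m³ = 2.14 × 10⁻¹⁰⁴ m³

2.14 × 10⁻¹⁰⁴ m³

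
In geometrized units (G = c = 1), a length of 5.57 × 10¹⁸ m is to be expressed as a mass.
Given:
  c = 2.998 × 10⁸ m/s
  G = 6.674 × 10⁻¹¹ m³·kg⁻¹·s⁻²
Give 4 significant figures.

Length → mass via c²/G.
5.57 × 10¹⁸ m × (c²/G) = 7.501 × 10⁴⁵ kg

7.501 × 10⁴⁵ kg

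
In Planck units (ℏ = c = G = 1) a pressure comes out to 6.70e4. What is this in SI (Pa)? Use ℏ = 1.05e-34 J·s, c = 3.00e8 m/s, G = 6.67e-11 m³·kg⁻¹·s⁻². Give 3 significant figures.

One Planck pressure: p_P = c⁷/(ℏG²) = 4.68e113 Pa.
6.70e4 × 4.68e113 Pa = 3.14e118 Pa

3.14e118 Pa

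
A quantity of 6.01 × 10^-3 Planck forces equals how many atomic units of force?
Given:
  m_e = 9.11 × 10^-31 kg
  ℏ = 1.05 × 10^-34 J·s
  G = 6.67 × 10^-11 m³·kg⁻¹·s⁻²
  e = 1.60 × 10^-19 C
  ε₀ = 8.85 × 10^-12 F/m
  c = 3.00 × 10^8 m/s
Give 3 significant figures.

8.76 × 10^48

Planck force: F_P = c⁴/G = 1.21 × 10^44 N
atomic unit of force: F_au = E_h/a₀ = m_e²e⁶/((4πε₀)³ℏ⁴) = 8.33 × 10^-8 N
6.01 × 10^-3 × 1.21 × 10^44 / 8.33 × 10^-8 = 8.76 × 10^48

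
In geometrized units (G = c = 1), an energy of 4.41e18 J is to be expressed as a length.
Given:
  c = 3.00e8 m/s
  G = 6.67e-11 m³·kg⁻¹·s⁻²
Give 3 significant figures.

Energy → length via G/c⁴.
4.41e18 J × (G/c⁴) = 3.63e-26 m

3.63e-26 m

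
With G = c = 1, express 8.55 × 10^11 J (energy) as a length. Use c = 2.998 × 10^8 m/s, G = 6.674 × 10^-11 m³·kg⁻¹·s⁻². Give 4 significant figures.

7.064 × 10^-33 m

Energy → length via G/c⁴.
8.55 × 10^11 J × (G/c⁴) = 7.064 × 10^-33 m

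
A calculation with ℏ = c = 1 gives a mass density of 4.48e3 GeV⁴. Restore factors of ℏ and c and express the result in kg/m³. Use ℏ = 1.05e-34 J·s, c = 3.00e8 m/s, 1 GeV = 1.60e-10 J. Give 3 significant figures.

Mass density is [E]/(c²[L]³) = [E]⁴/(ℏ³c⁵).
1 GeV⁴ → 1/(ℏ³c⁵) × (1 GeV in J)⁴ = 2.33e20 kg/m³.
Result: 4.48e3 × 2.33e20 = 1.04e24 kg/m³.

1.04e24 kg/m³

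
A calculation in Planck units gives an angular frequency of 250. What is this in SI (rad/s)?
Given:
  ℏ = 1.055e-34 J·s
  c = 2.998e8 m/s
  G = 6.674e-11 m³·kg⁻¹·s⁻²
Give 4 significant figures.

One Planck angular frequency: ω_P = √(c⁵/(ℏG)) = 1.855e43 rad/s.
250 × 1.855e43 rad/s = 4.637e45 rad/s

4.637e45 rad/s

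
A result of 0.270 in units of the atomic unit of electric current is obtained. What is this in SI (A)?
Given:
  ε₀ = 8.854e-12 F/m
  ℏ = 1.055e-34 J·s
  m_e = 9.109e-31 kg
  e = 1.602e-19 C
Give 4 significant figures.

One atomic unit of electric current: I_au = e E_h/ℏ = m_e e⁵/((4πε₀)²ℏ³) = 6.612e-3 A.
0.270 × 6.612e-3 A = 1.785e-3 A

1.785e-3 A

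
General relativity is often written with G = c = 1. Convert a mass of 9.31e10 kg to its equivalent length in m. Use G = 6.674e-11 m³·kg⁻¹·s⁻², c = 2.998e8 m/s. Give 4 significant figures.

6.913e-17 m

In G = c = 1 units mass has dimensions of length; the conversion factor is G/c².
9.31e10 kg × (G/c²) = 6.913e-17 m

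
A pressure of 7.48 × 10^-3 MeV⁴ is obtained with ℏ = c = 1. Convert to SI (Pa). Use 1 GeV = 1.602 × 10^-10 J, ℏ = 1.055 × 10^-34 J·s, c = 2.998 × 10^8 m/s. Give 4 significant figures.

1.557 × 10^23 Pa

Pressure is [E]/[L]³ = [E]⁴/(ℏc)³.
1 GeV⁴ → 1/(ℏc)³ × (1 GeV in J)⁴ = 2.082 × 10^37 Pa.
Convert the energy scale: 7.48 × 10^-3 MeV⁴ = 7.48 × 10^-15 GeV⁴.
Result: 7.48 × 10^-15 × 2.082 × 10^37 = 1.557 × 10^23 Pa.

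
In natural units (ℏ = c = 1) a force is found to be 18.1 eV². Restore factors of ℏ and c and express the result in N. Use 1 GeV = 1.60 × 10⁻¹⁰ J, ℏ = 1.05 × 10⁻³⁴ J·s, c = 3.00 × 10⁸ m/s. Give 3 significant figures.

1.47 × 10⁻¹¹ N

Force is [E]/[L] = [E]²/(ℏc); restore (ℏc)⁻¹.
1 GeV² → 1/(ℏc) × (1 GeV in J)² = 8.13 × 10⁵ N.
Convert the energy scale: 18.1 eV² = 1.81 × 10⁻¹⁷ GeV².
Result: 1.81 × 10⁻¹⁷ × 8.13 × 10⁵ = 1.47 × 10⁻¹¹ N.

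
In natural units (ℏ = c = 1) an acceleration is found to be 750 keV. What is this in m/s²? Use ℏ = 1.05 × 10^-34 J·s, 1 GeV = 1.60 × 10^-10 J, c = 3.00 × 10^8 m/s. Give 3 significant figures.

Acceleration is [L]/[T]² = c·[E]/ℏ.
1 GeV → c/ℏ × (1 GeV in J) = 4.57 × 10^32 m/s².
Convert the energy scale: 750 keV = 7.50 × 10^-4 GeV.
Result: 7.50 × 10^-4 × 4.57 × 10^32 = 3.43 × 10^29 m/s².

3.43 × 10^29 m/s²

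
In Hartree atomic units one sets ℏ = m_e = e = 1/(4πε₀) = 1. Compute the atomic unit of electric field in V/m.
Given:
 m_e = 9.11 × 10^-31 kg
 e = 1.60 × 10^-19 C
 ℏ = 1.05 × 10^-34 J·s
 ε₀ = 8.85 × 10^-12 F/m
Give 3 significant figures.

5.20 × 10^11 V/m

E_au = E_h/(e a₀) = m_e²e⁵/((4πε₀)³ℏ⁴)
E_h = 4.38 × 10^-18 J
a₀ = 5.26 × 10^-11 m
E_h/(e·a₀) = 5.20 × 10^11 V/m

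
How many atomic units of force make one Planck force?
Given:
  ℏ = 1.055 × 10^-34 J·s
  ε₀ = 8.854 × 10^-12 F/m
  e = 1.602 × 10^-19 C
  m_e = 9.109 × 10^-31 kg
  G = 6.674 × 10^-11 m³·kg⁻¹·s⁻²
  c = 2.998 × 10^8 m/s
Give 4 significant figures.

1.473 × 10^51

Planck force: F_P = c⁴/G = 1.210 × 10^44 N
atomic unit of force: F_au = E_h/a₀ = m_e²e⁶/((4πε₀)³ℏ⁴) = 8.220 × 10^-8 N
ratio = 1.210 × 10^44 / 8.220 × 10^-8 = 1.473 × 10^51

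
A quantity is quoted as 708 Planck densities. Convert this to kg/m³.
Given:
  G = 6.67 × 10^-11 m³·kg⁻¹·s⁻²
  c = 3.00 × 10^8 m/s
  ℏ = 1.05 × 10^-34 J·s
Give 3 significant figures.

3.68 × 10^99 kg/m³

One Planck density: ρ_P = c⁵/(ℏG²) = 5.20 × 10^96 kg/m³.
708 × 5.20 × 10^96 kg/m³ = 3.68 × 10^99 kg/m³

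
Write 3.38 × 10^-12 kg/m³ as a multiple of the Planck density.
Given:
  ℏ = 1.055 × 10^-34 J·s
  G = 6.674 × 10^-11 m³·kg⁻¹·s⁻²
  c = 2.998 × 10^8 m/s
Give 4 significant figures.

Planck density: ρ_P = c⁵/(ℏG²) = 5.154 × 10^96 kg/m³.
3.38 × 10^-12 / 5.154 × 10^96 = 6.558 × 10^-109

6.558 × 10^-109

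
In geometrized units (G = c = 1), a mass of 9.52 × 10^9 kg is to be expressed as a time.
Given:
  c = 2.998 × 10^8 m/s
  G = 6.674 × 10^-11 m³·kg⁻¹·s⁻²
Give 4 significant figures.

Mass → time via G/c³.
9.52 × 10^9 kg × (G/c³) = 2.358 × 10^-26 s

2.358 × 10^-26 s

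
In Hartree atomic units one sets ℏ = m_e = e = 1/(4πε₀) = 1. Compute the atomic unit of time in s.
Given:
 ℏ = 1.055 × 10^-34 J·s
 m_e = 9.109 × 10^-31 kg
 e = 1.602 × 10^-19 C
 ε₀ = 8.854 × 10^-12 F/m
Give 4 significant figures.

τ_au = (4πε₀)²ℏ³/(m_e e⁴)
E_h = 4.354 × 10^-18 J
ℏ/E_h = 2.423 × 10^-17 s

2.423 × 10^-17 s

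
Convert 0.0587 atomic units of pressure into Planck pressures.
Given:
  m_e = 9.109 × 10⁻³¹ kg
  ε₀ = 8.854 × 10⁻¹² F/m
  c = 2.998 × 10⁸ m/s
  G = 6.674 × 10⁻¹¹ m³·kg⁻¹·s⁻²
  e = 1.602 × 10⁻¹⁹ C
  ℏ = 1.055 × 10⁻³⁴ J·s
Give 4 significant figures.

3.712 × 10⁻¹⁰²

atomic unit of pressure: P_au = E_h/a₀³ = m_e⁴e¹⁰/((4πε₀)⁵ℏ⁸) = 2.929 × 10¹³ Pa
Planck pressure: p_P = c⁷/(ℏG²) = 4.632 × 10¹¹³ Pa
0.0587 × 2.929 × 10¹³ / 4.632 × 10¹¹³ = 3.712 × 10⁻¹⁰²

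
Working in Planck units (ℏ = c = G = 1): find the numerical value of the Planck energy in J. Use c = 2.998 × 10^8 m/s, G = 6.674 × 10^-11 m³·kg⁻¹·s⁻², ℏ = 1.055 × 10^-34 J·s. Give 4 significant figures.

1.957 × 10^9 J

Dimensional analysis gives E_P = √(ℏc⁵/G).
  = √(3.828 × 10^18)
  = 1.957 × 10^9 J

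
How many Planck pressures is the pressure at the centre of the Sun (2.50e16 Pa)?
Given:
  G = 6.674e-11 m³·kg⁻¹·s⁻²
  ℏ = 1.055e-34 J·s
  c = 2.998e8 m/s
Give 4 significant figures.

Planck pressure: p_P = c⁷/(ℏG²) = 4.632e113 Pa.
2.50e16 / 4.632e113 = 5.397e-98

5.397e-98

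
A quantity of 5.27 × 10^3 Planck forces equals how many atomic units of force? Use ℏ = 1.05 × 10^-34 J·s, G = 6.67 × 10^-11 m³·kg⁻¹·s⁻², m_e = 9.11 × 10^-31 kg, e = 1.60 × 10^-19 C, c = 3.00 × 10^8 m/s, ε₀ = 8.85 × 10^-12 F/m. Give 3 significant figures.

7.68 × 10^54

Planck force: F_P = c⁴/G = 1.21 × 10^44 N
atomic unit of force: F_au = E_h/a₀ = m_e²e⁶/((4πε₀)³ℏ⁴) = 8.33 × 10^-8 N
5.27 × 10^3 × 1.21 × 10^44 / 8.33 × 10^-8 = 7.68 × 10^54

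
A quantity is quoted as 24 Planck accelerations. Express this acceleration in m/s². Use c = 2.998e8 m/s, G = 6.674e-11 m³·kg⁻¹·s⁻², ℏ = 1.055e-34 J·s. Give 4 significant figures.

One Planck acceleration: a_P = √(c⁷/(ℏG)) = 5.560e51 m/s².
24 × 5.560e51 m/s² = 1.334e53 m/s²

1.334e53 m/s²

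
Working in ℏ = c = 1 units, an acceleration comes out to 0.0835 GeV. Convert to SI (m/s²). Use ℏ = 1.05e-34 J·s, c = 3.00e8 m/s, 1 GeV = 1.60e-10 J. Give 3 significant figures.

Acceleration is [L]/[T]² = c·[E]/ℏ.
1 GeV → c/ℏ × (1 GeV in J) = 4.57e32 m/s².
Result: 0.0835 × 4.57e32 = 3.82e31 m/s².

3.82e31 m/s²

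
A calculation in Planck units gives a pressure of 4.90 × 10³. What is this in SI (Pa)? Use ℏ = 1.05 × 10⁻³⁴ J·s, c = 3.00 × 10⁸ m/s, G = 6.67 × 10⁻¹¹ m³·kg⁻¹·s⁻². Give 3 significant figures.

2.29 × 10¹¹⁷ Pa

One Planck pressure: p_P = c⁷/(ℏG²) = 4.68 × 10¹¹³ Pa.
4.90 × 10³ × 4.68 × 10¹¹³ Pa = 2.29 × 10¹¹⁷ Pa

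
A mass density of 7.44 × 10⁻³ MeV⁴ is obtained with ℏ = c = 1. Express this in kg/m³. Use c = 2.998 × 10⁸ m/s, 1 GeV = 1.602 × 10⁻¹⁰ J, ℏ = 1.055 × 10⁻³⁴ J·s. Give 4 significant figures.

1.723 × 10⁶ kg/m³

Mass density is [E]/(c²[L]³) = [E]⁴/(ℏ³c⁵).
1 GeV⁴ → 1/(ℏ³c⁵) × (1 GeV in J)⁴ = 2.316 × 10²⁰ kg/m³.
Convert the energy scale: 7.44 × 10⁻³ MeV⁴ = 7.44 × 10⁻¹⁵ GeV⁴.
Result: 7.44 × 10⁻¹⁵ × 2.316 × 10²⁰ = 1.723 × 10⁶ kg/m³.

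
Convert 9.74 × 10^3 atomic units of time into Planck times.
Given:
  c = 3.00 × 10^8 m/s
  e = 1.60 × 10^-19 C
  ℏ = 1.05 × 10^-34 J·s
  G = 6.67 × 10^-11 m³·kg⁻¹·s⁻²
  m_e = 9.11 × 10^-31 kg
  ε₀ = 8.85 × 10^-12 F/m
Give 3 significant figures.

atomic unit of time: τ_au = (4πε₀)²ℏ³/(m_e e⁴) = 2.40 × 10^-17 s
Planck time: t_P = √(ℏG/c⁵) = 5.37 × 10^-44 s
9.74 × 10^3 × 2.40 × 10^-17 / 5.37 × 10^-44 = 4.35 × 10^30

4.35 × 10^30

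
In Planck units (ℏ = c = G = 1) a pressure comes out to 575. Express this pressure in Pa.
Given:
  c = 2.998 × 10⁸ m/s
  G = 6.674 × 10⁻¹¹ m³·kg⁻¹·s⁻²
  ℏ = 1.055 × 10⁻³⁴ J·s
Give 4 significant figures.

One Planck pressure: p_P = c⁷/(ℏG²) = 4.632 × 10¹¹³ Pa.
575 × 4.632 × 10¹¹³ Pa = 2.664 × 10¹¹⁶ Pa

2.664 × 10¹¹⁶ Pa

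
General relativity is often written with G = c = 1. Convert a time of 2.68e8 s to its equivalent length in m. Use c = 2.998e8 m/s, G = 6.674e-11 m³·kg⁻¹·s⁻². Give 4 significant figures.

Time → length via c.
2.68e8 s × (c) = 8.035e16 m

8.035e16 m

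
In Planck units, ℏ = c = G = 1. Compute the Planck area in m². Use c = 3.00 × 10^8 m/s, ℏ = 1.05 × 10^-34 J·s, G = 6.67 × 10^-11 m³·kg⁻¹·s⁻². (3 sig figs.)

2.59 × 10^-70 m²

From ℏ = c = G = 1 the area scale is A_P = ℏG/c³.
  = 7.00 × 10^-45 / 2.70 × 10^25
  = 2.59 × 10^-70 m²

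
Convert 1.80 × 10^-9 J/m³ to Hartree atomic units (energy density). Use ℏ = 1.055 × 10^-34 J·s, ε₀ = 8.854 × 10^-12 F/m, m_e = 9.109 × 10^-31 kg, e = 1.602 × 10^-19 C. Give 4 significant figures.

6.145 × 10^-23

atomic unit of energy density: u_au = E_h/a₀³ = m_e⁴e¹⁰/((4πε₀)⁵ℏ⁸) = 2.929 × 10^13 J/m³.
1.80 × 10^-9 / 2.929 × 10^13 = 6.145 × 10^-23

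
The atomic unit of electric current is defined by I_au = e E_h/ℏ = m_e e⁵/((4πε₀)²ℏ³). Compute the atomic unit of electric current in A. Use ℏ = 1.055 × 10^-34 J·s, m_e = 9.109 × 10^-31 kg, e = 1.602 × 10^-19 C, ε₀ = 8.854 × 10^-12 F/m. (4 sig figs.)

I_au = e E_h/ℏ = m_e e⁵/((4πε₀)²ℏ³)
E_h = 4.354 × 10^-18 J
e·E_h/ℏ = 6.612 × 10^-3 A

6.612 × 10^-3 A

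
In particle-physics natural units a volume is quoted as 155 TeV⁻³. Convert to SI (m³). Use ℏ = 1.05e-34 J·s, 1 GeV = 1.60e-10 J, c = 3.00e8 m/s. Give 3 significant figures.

Volume is [L]³ = [E]⁻³·(ℏc)³.
1 GeV⁻³ → (ℏc)³ × (1 GeV in J)⁻³ = 7.63e-48 m³.
Convert the energy scale: 155 TeV⁻³ = 1.55e-7 GeV⁻³.
Result: 1.55e-7 × 7.63e-48 = 1.18e-54 m³.

1.18e-54 m³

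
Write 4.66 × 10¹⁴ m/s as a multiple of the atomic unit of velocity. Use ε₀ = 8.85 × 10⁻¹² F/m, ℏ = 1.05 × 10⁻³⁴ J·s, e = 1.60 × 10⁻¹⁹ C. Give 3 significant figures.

atomic unit of velocity: v_au = e²/(4πε₀ℏ) = 2.19 × 10⁶ m/s.
4.66 × 10¹⁴ / 2.19 × 10⁶ = 2.13 × 10⁸

2.13 × 10⁸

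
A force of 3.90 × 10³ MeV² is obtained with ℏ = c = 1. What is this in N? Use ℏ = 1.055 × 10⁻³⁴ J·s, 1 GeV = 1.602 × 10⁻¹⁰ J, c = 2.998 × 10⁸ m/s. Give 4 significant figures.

3.165 × 10³ N

Force is [E]/[L] = [E]²/(ℏc); restore (ℏc)⁻¹.
1 GeV² → 1/(ℏc) × (1 GeV in J)² = 8.114 × 10⁵ N.
Convert the energy scale: 3.90 × 10³ MeV² = 3.90 × 10⁻³ GeV².
Result: 3.90 × 10⁻³ × 8.114 × 10⁵ = 3.165 × 10³ N.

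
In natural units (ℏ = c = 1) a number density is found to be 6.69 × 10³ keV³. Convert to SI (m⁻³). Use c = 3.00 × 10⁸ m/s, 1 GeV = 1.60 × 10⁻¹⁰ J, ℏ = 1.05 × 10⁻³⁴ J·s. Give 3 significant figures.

Number density is [L]⁻³ = [E]³/(ℏc)³.
1 GeV³ → 1/(ℏc)³ × (1 GeV in J)³ = 1.31 × 10⁴⁷ m⁻³.
Convert the energy scale: 6.69 × 10³ keV³ = 6.69 × 10⁻¹⁵ GeV³.
Result: 6.69 × 10⁻¹⁵ × 1.31 × 10⁴⁷ = 8.77 × 10³² m⁻³.

8.77 × 10³² m⁻³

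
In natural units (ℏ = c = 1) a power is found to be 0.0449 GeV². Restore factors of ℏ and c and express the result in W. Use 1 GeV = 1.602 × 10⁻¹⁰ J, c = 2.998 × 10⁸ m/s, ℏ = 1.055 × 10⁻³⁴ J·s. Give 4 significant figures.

Power is [E]/[T] = [E]²/ℏ.
1 GeV² → 1/ℏ × (1 GeV in J)² = 2.433 × 10¹⁴ W.
Result: 0.0449 × 2.433 × 10¹⁴ = 1.092 × 10¹³ W.

1.092 × 10¹³ W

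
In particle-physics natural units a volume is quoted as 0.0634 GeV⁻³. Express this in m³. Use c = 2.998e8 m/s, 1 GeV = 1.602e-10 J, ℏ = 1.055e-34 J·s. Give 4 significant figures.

4.879e-49 m³

Volume is [L]³ = [E]⁻³·(ℏc)³.
1 GeV⁻³ → (ℏc)³ × (1 GeV in J)⁻³ = 7.696e-48 m³.
Result: 0.0634 × 7.696e-48 = 4.879e-49 m³.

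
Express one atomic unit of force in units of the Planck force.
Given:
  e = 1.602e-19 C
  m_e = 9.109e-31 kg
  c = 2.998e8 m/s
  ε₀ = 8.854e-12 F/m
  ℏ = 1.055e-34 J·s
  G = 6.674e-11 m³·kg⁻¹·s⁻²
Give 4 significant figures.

atomic unit of force: F_au = E_h/a₀ = m_e²e⁶/((4πε₀)³ℏ⁴) = 8.220e-8 N
Planck force: F_P = c⁴/G = 1.210e44 N
ratio = 8.220e-8 / 1.210e44 = 6.791e-52

6.791e-52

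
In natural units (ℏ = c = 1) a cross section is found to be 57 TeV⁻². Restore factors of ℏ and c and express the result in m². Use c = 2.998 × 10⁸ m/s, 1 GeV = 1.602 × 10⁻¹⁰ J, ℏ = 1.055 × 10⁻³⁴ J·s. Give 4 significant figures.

Area is [L]² = [E]⁻²·(ℏc)²; restore (ℏc)².
1 GeV⁻² → (ℏc)² × (1 GeV in J)⁻² = 3.898 × 10⁻³² m².
Convert the energy scale: 57 TeV⁻² = 5.70 × 10⁻⁵ GeV⁻².
Result: 5.70 × 10⁻⁵ × 3.898 × 10⁻³² = 2.222 × 10⁻³⁶ m².

2.222 × 10⁻³⁶ m²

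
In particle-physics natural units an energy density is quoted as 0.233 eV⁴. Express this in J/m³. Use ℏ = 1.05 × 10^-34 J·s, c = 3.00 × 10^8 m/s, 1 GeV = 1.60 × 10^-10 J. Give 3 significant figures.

4.89 J/m³

[E]/[L]³ = [E]⁴/(ℏc)³; restore (ℏc)⁻³.
1 GeV⁴ → 1/(ℏc)³ × (1 GeV in J)⁴ = 2.10 × 10^37 J/m³.
Convert the energy scale: 0.233 eV⁴ = 2.33 × 10^-37 GeV⁴.
Result: 2.33 × 10^-37 × 2.10 × 10^37 = 4.89 J/m³.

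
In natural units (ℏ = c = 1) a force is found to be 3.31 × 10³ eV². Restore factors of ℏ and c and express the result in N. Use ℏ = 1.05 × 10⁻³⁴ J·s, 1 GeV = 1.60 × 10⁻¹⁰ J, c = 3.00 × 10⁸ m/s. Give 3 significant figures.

Force is [E]/[L] = [E]²/(ℏc); restore (ℏc)⁻¹.
1 GeV² → 1/(ℏc) × (1 GeV in J)² = 8.13 × 10⁵ N.
Convert the energy scale: 3.31 × 10³ eV² = 3.31 × 10⁻¹⁵ GeV².
Result: 3.31 × 10⁻¹⁵ × 8.13 × 10⁵ = 2.69 × 10⁻⁹ N.

2.69 × 10⁻⁹ N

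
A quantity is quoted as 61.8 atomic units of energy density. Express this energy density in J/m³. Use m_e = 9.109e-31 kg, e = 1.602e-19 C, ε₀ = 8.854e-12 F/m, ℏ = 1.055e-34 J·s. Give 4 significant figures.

One atomic unit of energy density: u_au = E_h/a₀³ = m_e⁴e¹⁰/((4πε₀)⁵ℏ⁸) = 2.929e13 J/m³.
61.8 × 2.929e13 J/m³ = 1.810e15 J/m³

1.810e15 J/m³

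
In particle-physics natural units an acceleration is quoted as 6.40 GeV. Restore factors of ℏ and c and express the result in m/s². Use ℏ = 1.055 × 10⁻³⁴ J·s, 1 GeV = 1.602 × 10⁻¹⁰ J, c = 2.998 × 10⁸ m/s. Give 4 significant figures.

2.914 × 10³³ m/s²

Acceleration is [L]/[T]² = c·[E]/ℏ.
1 GeV → c/ℏ × (1 GeV in J) = 4.552 × 10³² m/s².
Result: 6.40 × 4.552 × 10³² = 2.914 × 10³³ m/s².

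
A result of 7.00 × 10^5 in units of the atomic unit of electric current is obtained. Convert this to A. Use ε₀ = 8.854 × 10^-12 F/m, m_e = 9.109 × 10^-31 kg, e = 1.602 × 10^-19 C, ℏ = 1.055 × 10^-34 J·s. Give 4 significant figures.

One atomic unit of electric current: I_au = e E_h/ℏ = m_e e⁵/((4πε₀)²ℏ³) = 6.612 × 10^-3 A.
7.00 × 10^5 × 6.612 × 10^-3 A = 4.628 × 10^3 A

4.628 × 10^3 A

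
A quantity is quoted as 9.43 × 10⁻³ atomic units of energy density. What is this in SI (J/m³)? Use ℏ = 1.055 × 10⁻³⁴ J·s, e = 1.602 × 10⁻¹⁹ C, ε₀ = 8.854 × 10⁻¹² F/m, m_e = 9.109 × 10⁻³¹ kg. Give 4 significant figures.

One atomic unit of energy density: u_au = E_h/a₀³ = m_e⁴e¹⁰/((4πε₀)⁵ℏ⁸) = 2.929 × 10¹³ J/m³.
9.43 × 10⁻³ × 2.929 × 10¹³ J/m³ = 2.762 × 10¹¹ J/m³

2.762 × 10¹¹ J/m³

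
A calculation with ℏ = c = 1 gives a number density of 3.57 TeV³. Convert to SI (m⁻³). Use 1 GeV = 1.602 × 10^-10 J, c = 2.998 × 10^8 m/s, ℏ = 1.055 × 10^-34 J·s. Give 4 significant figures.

Number density is [L]⁻³ = [E]³/(ℏc)³.
1 GeV³ → 1/(ℏc)³ × (1 GeV in J)³ = 1.299 × 10^47 m⁻³.
Convert the energy scale: 3.57 TeV³ = 3.57 × 10^9 GeV³.
Result: 3.57 × 10^9 × 1.299 × 10^47 = 4.639 × 10^56 m⁻³.

4.639 × 10^56 m⁻³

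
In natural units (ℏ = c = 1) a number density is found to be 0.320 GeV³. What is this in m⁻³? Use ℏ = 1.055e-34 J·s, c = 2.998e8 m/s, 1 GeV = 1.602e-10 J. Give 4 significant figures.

Number density is [L]⁻³ = [E]³/(ℏc)³.
1 GeV³ → 1/(ℏc)³ × (1 GeV in J)³ = 1.299e47 m⁻³.
Result: 0.320 × 1.299e47 = 4.158e46 m⁻³.

4.158e46 m⁻³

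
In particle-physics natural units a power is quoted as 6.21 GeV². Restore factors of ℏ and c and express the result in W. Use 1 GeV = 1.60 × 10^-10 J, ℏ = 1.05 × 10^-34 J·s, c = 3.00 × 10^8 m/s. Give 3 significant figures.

1.51 × 10^15 W

Power is [E]/[T] = [E]²/ℏ.
1 GeV² → 1/ℏ × (1 GeV in J)² = 2.44 × 10^14 W.
Result: 6.21 × 2.44 × 10^14 = 1.51 × 10^15 W.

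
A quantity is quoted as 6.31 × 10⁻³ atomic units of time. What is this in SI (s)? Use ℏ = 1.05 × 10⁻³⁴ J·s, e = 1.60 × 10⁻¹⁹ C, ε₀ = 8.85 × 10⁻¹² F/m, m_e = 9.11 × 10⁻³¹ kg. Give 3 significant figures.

1.51 × 10⁻¹⁹ s

One atomic unit of time: τ_au = (4πε₀)²ℏ³/(m_e e⁴) = 2.40 × 10⁻¹⁷ s.
6.31 × 10⁻³ × 2.40 × 10⁻¹⁷ s = 1.51 × 10⁻¹⁹ s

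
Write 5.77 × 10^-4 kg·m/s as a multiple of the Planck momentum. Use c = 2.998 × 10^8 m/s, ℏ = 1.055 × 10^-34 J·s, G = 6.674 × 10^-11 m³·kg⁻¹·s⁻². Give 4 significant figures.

8.841 × 10^-5

Planck momentum: p_P = √(ℏc³/G) = 6.527 kg·m/s.
5.77 × 10^-4 / 6.527 = 8.841 × 10^-5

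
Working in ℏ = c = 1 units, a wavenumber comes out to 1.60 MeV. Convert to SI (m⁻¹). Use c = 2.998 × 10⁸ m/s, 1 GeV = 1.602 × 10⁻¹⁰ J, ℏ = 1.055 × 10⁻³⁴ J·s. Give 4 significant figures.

8.104 × 10¹² m⁻¹

Inverse length is [E]/(ℏc).
1 GeV → 1/(ℏc) × (1 GeV in J) = 5.065 × 10¹⁵ m⁻¹.
Convert the energy scale: 1.60 MeV = 1.60 × 10⁻³ GeV.
Result: 1.60 × 10⁻³ × 5.065 × 10¹⁵ = 8.104 × 10¹² m⁻¹.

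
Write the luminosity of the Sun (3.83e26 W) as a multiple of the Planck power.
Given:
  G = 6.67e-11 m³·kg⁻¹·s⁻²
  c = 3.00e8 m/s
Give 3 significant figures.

Planck power: P_P = c⁵/G = 3.64e52 W.
3.83e26 / 3.64e52 = 1.05e-26

1.05e-26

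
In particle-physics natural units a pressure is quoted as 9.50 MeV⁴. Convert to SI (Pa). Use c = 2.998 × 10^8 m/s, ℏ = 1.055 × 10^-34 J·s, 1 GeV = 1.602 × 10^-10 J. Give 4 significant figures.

Pressure is [E]/[L]³ = [E]⁴/(ℏc)³.
1 GeV⁴ → 1/(ℏc)³ × (1 GeV in J)⁴ = 2.082 × 10^37 Pa.
Convert the energy scale: 9.50 MeV⁴ = 9.50 × 10^-12 GeV⁴.
Result: 9.50 × 10^-12 × 2.082 × 10^37 = 1.978 × 10^26 Pa.

1.978 × 10^26 Pa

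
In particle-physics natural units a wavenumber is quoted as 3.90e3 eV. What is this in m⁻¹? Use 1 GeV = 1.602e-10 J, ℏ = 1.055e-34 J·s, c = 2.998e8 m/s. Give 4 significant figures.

1.975e10 m⁻¹

Inverse length is [E]/(ℏc).
1 GeV → 1/(ℏc) × (1 GeV in J) = 5.065e15 m⁻¹.
Convert the energy scale: 3.90e3 eV = 3.90e-6 GeV.
Result: 3.90e-6 × 5.065e15 = 1.975e10 m⁻¹.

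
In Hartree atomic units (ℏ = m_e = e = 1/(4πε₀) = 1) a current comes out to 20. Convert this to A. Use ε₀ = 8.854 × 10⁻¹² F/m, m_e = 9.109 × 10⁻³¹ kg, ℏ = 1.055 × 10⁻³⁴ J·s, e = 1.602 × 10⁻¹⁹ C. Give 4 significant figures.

One atomic unit of electric current: I_au = e E_h/ℏ = m_e e⁵/((4πε₀)²ℏ³) = 6.612 × 10⁻³ A.
20 × 6.612 × 10⁻³ A = 0.1322 A

0.1322 A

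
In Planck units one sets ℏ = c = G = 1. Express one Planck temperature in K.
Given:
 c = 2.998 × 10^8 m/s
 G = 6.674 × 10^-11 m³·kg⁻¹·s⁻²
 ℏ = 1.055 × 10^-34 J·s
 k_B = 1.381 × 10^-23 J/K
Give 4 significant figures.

1.417 × 10^32 K

T_P = √(ℏc⁵/G) / k_B
  = √(3.828 × 10^18) × 7.241 × 10^22
  = 1.417 × 10^32 K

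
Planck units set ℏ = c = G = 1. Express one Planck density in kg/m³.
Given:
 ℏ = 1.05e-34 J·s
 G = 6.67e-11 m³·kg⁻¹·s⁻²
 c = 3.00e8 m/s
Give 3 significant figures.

Dimensional analysis gives ρ_P = c⁵/(ℏG²).
  = 2.43e42 / 4.67e-55
  = 5.20e96 kg/m³

5.20e96 kg/m³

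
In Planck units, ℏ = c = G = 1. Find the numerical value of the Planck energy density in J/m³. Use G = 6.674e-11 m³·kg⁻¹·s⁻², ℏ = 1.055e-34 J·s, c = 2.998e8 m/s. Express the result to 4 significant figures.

The unique combination of the constants set to 1 with dimensions of energy density is u_P = c⁷/(ℏG²).
  = 2.177e59 / 4.699e-55
  = 4.632e113 J/m³

4.632e113 J/m³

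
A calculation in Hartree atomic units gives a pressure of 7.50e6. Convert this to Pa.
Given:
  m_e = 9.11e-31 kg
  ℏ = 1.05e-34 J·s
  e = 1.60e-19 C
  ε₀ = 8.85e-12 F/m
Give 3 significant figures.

One atomic unit of pressure: P_au = E_h/a₀³ = m_e⁴e¹⁰/((4πε₀)⁵ℏ⁸) = 3.01e13 Pa.
7.50e6 × 3.01e13 Pa = 2.26e20 Pa

2.26e20 Pa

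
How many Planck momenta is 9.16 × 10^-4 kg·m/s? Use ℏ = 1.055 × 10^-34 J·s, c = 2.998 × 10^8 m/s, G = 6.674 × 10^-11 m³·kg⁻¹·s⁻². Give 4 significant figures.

1.404 × 10^-4

Planck momentum: p_P = √(ℏc³/G) = 6.527 kg·m/s.
9.16 × 10^-4 / 6.527 = 1.404 × 10^-4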